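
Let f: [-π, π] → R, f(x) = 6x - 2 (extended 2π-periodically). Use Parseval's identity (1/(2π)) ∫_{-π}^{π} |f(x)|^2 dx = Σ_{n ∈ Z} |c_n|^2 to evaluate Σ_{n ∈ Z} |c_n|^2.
Σ |c_n|^2 = 12π^2 + 4

Expand and integrate term by term over [-π, π]:
  ∫ (6x)^2 dx = 36·(2π^3/3); ∫ 2·6·(-2)·x dx = 0 (odd integrand); ∫ (-2)^2 dx = 4·2π.
So (1/(2π)) ∫_{-π}^{π} (6x - 2)^2 dx = 36π^2/3 + 4 = 12π^2 + 4.
Parseval ⇒ Σ |c_n|^2 = 12π^2 + 4.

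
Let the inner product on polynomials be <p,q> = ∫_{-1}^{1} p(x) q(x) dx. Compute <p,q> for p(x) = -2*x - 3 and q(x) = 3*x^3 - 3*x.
<p,q> = 8/5

Expand the product: p(x)·q(x) = -6*x^4 - 9*x^3 + 6*x^2 + 9*x.
∫_{-1}^{1} of each monomial x^k gives [2/(k+1) if k even, 0 if k odd]. Integrating term-by-term (or equivalently evaluating the antiderivative F(x) = -6*x^5/5 - 9*x^4/4 + 2*x^3 + 9*x^2/2 at the endpoints):
  F(1) − F(−1) = 61/20 − (29/20) = 8/5.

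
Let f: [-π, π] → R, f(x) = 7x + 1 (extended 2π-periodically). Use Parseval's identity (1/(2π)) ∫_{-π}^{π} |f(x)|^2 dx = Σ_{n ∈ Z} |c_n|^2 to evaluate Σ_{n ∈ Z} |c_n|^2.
Σ |c_n|^2 = 49π^2/3 + 1

Expand and integrate term by term over [-π, π]:
  ∫ (7x)^2 dx = 49·(2π^3/3); ∫ 2·7·(1)·x dx = 0 (odd integrand); ∫ 1^2 dx = 1·2π.
So (1/(2π)) ∫_{-π}^{π} (7x + 1)^2 dx = 49π^2/3 + 1 = 49π^2/3 + 1.
Parseval ⇒ Σ |c_n|^2 = 49π^2/3 + 1.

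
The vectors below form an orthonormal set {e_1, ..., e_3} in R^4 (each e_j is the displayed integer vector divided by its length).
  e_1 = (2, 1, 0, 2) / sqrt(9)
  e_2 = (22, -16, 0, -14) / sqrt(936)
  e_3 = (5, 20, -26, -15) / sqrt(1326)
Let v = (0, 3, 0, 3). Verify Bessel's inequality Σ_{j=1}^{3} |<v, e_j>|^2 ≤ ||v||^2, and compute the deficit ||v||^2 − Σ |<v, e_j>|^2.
Σ |<v, e_j>|^2 = 303/17; ||v||^2 = 18; deficit = 3/17

Write each e_j = u_j / sqrt(<u_j, u_j>) where u_j is the displayed integer vector. Then <v, e_j> = <v, u_j> / sqrt(<u_j, u_j>), so |<v, e_j>|^2 = <v, u_j>^2 / <u_j, u_j>.
Coefficients: <v, e_1> = 9/sqrt(9), <v, e_2> = -90/sqrt(936), <v, e_3> = 15/sqrt(1326).
Square and sum: Σ |<v, e_j>|^2 = 303/17.
Compute ||v||^2 = v·v = 18.
Deficit = 18 − 303/17 = 3/17 ≥ 0, confirming Bessel's inequality. (The deficit equals ||v − Σ <v,e_j> e_j||^2, the squared distance from v to span{e_j}.)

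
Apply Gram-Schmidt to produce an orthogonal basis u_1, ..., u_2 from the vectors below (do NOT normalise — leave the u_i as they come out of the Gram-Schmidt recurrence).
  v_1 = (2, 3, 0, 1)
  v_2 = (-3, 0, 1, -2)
Orthogonal basis:
  u_1 = (2, 3, 0, 1)
  u_2 = (-13/7, 12/7, 1, -10/7)

Apply the Gram-Schmidt recurrence
  u_1 = v_1
  u_i = v_i − Σ_{j<i} ((v_i · u_j) / (u_j · u_j)) · u_j.

Step by step this gives:
  u_1 = (2, 3, 0, 1)
  u_2 = (-13/7, 12/7, 1, -10/7)

Orthogonality check:
  u_2 · u_1 = 0 (should be 0)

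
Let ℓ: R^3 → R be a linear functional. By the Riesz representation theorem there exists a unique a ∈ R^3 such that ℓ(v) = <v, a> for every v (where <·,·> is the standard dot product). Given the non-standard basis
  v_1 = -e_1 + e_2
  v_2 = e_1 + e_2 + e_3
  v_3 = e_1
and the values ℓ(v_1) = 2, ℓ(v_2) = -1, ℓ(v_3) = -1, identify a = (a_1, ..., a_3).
a = (-1, 1, -1)

Write a = (a_1, ..., a_3) in the standard basis. For each basis vector v_i, ℓ(v_i) = <v_i, a> is a linear equation in the a_j's. Collect the n equations into a matrix system V a = ℓ, where row i of V is v_i (expressed in the standard basis). Since V is invertible (lower-triangular with 1s on the diagonal, up to permutation), solve by back-substitution:
  V =
[[-1, 1, 0],
 [1, 1, 1],
 [1, 0, 0]]
  V a = (2, -1, -1)
Solving gives a = (-1, 1, -1).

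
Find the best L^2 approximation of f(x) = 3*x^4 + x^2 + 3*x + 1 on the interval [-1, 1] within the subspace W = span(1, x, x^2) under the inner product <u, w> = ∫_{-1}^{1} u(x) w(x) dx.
g(x) = 25*x^2/7 + 3*x + 26/35

The best approximation g ∈ W is the orthogonal projection of f onto W. Writing g = a_0 + a_1 x + a_2 x^2, the coefficients solve the normal equations G · a = b where
  G_{ij} = <φ_i, φ_j> and b_i = <f, φ_i>, with φ_0 = 1, φ_1 = x, φ_2 = x^2.
G =
  [2, 0, 2/3]
  [0, 2/3, 0]
  [2/3, 0, 2/5],
b = (58/15, 2, 202/105).
Solving gives a_0 = 26/35, a_1 = 3, a_2 = 25/7, so
  g(x) = 25*x^2/7 + 3*x + 26/35.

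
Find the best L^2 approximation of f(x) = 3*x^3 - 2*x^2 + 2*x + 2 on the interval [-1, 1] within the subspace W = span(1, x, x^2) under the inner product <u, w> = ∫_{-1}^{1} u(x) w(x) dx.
g(x) = -2*x^2 + 19*x/5 + 2

The best approximation g ∈ W is the orthogonal projection of f onto W. Writing g = a_0 + a_1 x + a_2 x^2, the coefficients solve the normal equations G · a = b where
  G_{ij} = <φ_i, φ_j> and b_i = <f, φ_i>, with φ_0 = 1, φ_1 = x, φ_2 = x^2.
G =
  [2, 0, 2/3]
  [0, 2/3, 0]
  [2/3, 0, 2/5],
b = (8/3, 38/15, 8/15).
Solving gives a_0 = 2, a_1 = 19/5, a_2 = -2, so
  g(x) = -2*x^2 + 19*x/5 + 2.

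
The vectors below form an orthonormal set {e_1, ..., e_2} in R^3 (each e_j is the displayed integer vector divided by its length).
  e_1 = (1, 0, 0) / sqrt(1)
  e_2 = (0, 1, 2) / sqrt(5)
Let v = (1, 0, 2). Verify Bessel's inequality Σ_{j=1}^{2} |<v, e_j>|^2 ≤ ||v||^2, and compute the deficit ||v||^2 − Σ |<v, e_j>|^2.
Σ |<v, e_j>|^2 = 21/5; ||v||^2 = 5; deficit = 4/5

Write each e_j = u_j / sqrt(<u_j, u_j>) where u_j is the displayed integer vector. Then <v, e_j> = <v, u_j> / sqrt(<u_j, u_j>), so |<v, e_j>|^2 = <v, u_j>^2 / <u_j, u_j>.
Coefficients: <v, e_1> = 1/sqrt(1), <v, e_2> = 4/sqrt(5).
Square and sum: Σ |<v, e_j>|^2 = 21/5.
Compute ||v||^2 = v·v = 5.
Deficit = 5 − 21/5 = 4/5 ≥ 0, confirming Bessel's inequality. (The deficit equals ||v − Σ <v,e_j> e_j||^2, the squared distance from v to span{e_j}.)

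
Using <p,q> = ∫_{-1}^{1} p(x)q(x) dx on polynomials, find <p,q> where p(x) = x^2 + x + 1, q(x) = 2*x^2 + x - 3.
<p,q> = -26/5

Expand the product: p(x)·q(x) = 2*x^4 + 3*x^3 - 2*x - 3.
∫_{-1}^{1} of each monomial x^k gives [2/(k+1) if k even, 0 if k odd]. Integrating term-by-term (or equivalently evaluating the antiderivative F(x) = 2*x^5/5 + 3*x^4/4 - x^2 - 3*x at the endpoints):
  F(1) − F(−1) = -57/20 − (47/20) = -26/5.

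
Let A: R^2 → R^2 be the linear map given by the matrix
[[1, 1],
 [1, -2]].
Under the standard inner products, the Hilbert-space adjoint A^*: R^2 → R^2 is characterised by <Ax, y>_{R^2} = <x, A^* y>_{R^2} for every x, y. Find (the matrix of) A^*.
A^* = A^T =
[[1, 1],
 [1, -2]]

For real matrices with standard dot products, the defining identity <Ax, y> = <x, A^* y> gives (Ax)^T y = x^T (A^*) y, i.e. x^T A^T y = x^T (A^*) y. Since this holds for all x, y, we must have A^* = A^T. Therefore
A^* =
[[1, 1],
 [1, -2]].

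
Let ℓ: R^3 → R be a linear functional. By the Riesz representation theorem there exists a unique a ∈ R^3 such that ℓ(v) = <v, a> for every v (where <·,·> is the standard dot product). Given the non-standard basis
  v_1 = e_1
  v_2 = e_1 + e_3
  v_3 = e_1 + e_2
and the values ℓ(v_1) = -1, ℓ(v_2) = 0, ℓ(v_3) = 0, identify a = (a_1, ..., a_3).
a = (-1, 1, 1)

Write a = (a_1, ..., a_3) in the standard basis. For each basis vector v_i, ℓ(v_i) = <v_i, a> is a linear equation in the a_j's. Collect the n equations into a matrix system V a = ℓ, where row i of V is v_i (expressed in the standard basis). Since V is invertible (lower-triangular with 1s on the diagonal, up to permutation), solve by back-substitution:
  V =
[[1, 0, 0],
 [1, 0, 1],
 [1, 1, 0]]
  V a = (-1, 0, 0)
Solving gives a = (-1, 1, 1).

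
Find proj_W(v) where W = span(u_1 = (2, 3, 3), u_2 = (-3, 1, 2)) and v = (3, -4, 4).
proj_W(v) = (582/299, 13/23, 41/299)

Set up U = [u_1 | ... | u_2] ∈ R^(3×2). The projector onto W = col(U) is P = U (U^T U)^(-1) U^T.
Compute U^T U =
  [22, 3]
  [3, 14],
and U^T v = (6, -5).
Solve U^T U · c = U^T v for the coefficients: c = (99/299, -128/299). The projection is proj_W(v) = U c.
Check: (v - proj_W(v)) · u_1 = 0  (should be 0).
Check: (v - proj_W(v)) · u_2 = 0  (should be 0).
Result: proj_W(v) = (582/299, 13/23, 41/299).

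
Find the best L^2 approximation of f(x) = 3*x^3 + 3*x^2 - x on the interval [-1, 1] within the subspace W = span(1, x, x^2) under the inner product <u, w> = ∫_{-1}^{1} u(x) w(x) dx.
g(x) = 3*x^2 + 4*x/5

The best approximation g ∈ W is the orthogonal projection of f onto W. Writing g = a_0 + a_1 x + a_2 x^2, the coefficients solve the normal equations G · a = b where
  G_{ij} = <φ_i, φ_j> and b_i = <f, φ_i>, with φ_0 = 1, φ_1 = x, φ_2 = x^2.
G =
  [2, 0, 2/3]
  [0, 2/3, 0]
  [2/3, 0, 2/5],
b = (2, 8/15, 6/5).
Solving gives a_0 = 0, a_1 = 4/5, a_2 = 3, so
  g(x) = 3*x^2 + 4*x/5.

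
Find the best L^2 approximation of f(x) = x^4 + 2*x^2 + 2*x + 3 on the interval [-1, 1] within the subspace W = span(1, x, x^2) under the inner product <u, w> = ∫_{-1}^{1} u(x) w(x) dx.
g(x) = 20*x^2/7 + 2*x + 102/35

The best approximation g ∈ W is the orthogonal projection of f onto W. Writing g = a_0 + a_1 x + a_2 x^2, the coefficients solve the normal equations G · a = b where
  G_{ij} = <φ_i, φ_j> and b_i = <f, φ_i>, with φ_0 = 1, φ_1 = x, φ_2 = x^2.
G =
  [2, 0, 2/3]
  [0, 2/3, 0]
  [2/3, 0, 2/5],
b = (116/15, 4/3, 108/35).
Solving gives a_0 = 102/35, a_1 = 2, a_2 = 20/7, so
  g(x) = 20*x^2/7 + 2*x + 102/35.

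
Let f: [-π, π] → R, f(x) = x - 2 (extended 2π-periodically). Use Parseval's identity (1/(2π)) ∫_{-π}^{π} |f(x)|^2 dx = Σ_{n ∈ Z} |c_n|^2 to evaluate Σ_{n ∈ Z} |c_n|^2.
Σ |c_n|^2 = π^2/3 + 4

Expand and integrate term by term over [-π, π]:
  ∫ (x)^2 dx = 1·(2π^3/3); ∫ 2·1·(-2)·x dx = 0 (odd integrand); ∫ (-2)^2 dx = 4·2π.
So (1/(2π)) ∫_{-π}^{π} (x - 2)^2 dx = 1π^2/3 + 4 = π^2/3 + 4.
Parseval ⇒ Σ |c_n|^2 = π^2/3 + 4.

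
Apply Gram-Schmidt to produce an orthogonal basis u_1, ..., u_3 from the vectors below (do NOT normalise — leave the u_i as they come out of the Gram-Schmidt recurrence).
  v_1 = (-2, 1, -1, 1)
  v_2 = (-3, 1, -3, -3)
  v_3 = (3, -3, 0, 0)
Orthogonal basis:
  u_1 = (-2, 1, -1, 1)
  u_2 = (-1, 0, -2, -4)
  u_3 = (2/7, -12/7, -11/7, 5/7)

Apply the Gram-Schmidt recurrence
  u_1 = v_1
  u_i = v_i − Σ_{j<i} ((v_i · u_j) / (u_j · u_j)) · u_j.

Step by step this gives:
  u_1 = (-2, 1, -1, 1)
  u_2 = (-1, 0, -2, -4)
  u_3 = (2/7, -12/7, -11/7, 5/7)

Orthogonality check:
  u_2 · u_1 = 0 (should be 0)
  u_3 · u_1 = 0 (should be 0)
  u_3 · u_2 = 0 (should be 0)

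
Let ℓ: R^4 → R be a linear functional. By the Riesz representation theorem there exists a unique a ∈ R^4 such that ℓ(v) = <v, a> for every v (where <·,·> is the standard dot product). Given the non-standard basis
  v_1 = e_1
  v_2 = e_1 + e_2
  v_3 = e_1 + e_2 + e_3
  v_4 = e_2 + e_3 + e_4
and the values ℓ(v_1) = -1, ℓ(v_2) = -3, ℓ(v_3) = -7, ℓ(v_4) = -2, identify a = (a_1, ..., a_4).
a = (-1, -2, -4, 4)

Write a = (a_1, ..., a_4) in the standard basis. For each basis vector v_i, ℓ(v_i) = <v_i, a> is a linear equation in the a_j's. Collect the n equations into a matrix system V a = ℓ, where row i of V is v_i (expressed in the standard basis). Since V is invertible (lower-triangular with 1s on the diagonal, up to permutation), solve by back-substitution:
  V =
[[1, 0, 0, 0],
 [1, 1, 0, 0],
 [1, 1, 1, 0],
 [0, 1, 1, 1]]
  V a = (-1, -3, -7, -2)
Solving gives a = (-1, -2, -4, 4).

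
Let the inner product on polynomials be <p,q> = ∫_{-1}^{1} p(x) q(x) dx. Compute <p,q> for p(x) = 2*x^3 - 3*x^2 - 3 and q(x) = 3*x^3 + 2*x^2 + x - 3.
<p,q> = 704/35

Expand the product: p(x)·q(x) = 6*x^6 - 5*x^5 - 4*x^4 - 18*x^3 + 3*x^2 - 3*x + 9.
∫_{-1}^{1} of each monomial x^k gives [2/(k+1) if k even, 0 if k odd]. Integrating term-by-term (or equivalently evaluating the antiderivative F(x) = 6*x^7/7 - 5*x^6/6 - 4*x^5/5 - 9*x^4/2 + x^3 - 3*x^2/2 + 9*x at the endpoints):
  F(1) − F(−1) = 677/210 − (-3547/210) = 704/35.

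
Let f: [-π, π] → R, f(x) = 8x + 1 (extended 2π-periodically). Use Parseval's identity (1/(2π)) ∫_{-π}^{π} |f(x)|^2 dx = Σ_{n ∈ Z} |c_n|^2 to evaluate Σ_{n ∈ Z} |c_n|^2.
Σ |c_n|^2 = 64π^2/3 + 1

Expand and integrate term by term over [-π, π]:
  ∫ (8x)^2 dx = 64·(2π^3/3); ∫ 2·8·(1)·x dx = 0 (odd integrand); ∫ 1^2 dx = 1·2π.
So (1/(2π)) ∫_{-π}^{π} (8x + 1)^2 dx = 64π^2/3 + 1 = 64π^2/3 + 1.
Parseval ⇒ Σ |c_n|^2 = 64π^2/3 + 1.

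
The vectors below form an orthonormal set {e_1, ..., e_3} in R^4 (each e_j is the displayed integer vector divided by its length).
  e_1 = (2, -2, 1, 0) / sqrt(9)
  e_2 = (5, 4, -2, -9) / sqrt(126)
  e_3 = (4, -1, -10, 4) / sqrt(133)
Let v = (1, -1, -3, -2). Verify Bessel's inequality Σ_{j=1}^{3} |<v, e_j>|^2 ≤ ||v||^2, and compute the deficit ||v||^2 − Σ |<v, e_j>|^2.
Σ |<v, e_j>|^2 = 401/38; ||v||^2 = 15; deficit = 169/38

Write each e_j = u_j / sqrt(<u_j, u_j>) where u_j is the displayed integer vector. Then <v, e_j> = <v, u_j> / sqrt(<u_j, u_j>), so |<v, e_j>|^2 = <v, u_j>^2 / <u_j, u_j>.
Coefficients: <v, e_1> = 1/sqrt(9), <v, e_2> = 25/sqrt(126), <v, e_3> = 27/sqrt(133).
Square and sum: Σ |<v, e_j>|^2 = 401/38.
Compute ||v||^2 = v·v = 15.
Deficit = 15 − 401/38 = 169/38 ≥ 0, confirming Bessel's inequality. (The deficit equals ||v − Σ <v,e_j> e_j||^2, the squared distance from v to span{e_j}.)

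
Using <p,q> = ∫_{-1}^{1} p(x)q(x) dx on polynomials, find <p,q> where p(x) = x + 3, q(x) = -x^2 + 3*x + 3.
<p,q> = 18

Expand the product: p(x)·q(x) = -x^3 + 12*x + 9.
∫_{-1}^{1} of each monomial x^k gives [2/(k+1) if k even, 0 if k odd]. Integrating term-by-term (or equivalently evaluating the antiderivative F(x) = -x^4/4 + 6*x^2 + 9*x at the endpoints):
  F(1) − F(−1) = 59/4 − (-13/4) = 18.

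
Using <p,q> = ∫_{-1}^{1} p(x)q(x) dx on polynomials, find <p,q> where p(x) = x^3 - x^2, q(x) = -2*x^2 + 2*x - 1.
<p,q> = 34/15

Expand the product: p(x)·q(x) = -2*x^5 + 4*x^4 - 3*x^3 + x^2.
∫_{-1}^{1} of each monomial x^k gives [2/(k+1) if k even, 0 if k odd]. Integrating term-by-term (or equivalently evaluating the antiderivative F(x) = -x^6/3 + 4*x^5/5 - 3*x^4/4 + x^3/3 at the endpoints):
  F(1) − F(−1) = 1/20 − (-133/60) = 34/15.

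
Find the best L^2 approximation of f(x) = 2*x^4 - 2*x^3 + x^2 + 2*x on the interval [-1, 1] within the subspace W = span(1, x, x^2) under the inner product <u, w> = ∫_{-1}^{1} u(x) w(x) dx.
g(x) = 19*x^2/7 + 4*x/5 - 6/35

The best approximation g ∈ W is the orthogonal projection of f onto W. Writing g = a_0 + a_1 x + a_2 x^2, the coefficients solve the normal equations G · a = b where
  G_{ij} = <φ_i, φ_j> and b_i = <f, φ_i>, with φ_0 = 1, φ_1 = x, φ_2 = x^2.
G =
  [2, 0, 2/3]
  [0, 2/3, 0]
  [2/3, 0, 2/5],
b = (22/15, 8/15, 34/35).
Solving gives a_0 = -6/35, a_1 = 4/5, a_2 = 19/7, so
  g(x) = 19*x^2/7 + 4*x/5 - 6/35.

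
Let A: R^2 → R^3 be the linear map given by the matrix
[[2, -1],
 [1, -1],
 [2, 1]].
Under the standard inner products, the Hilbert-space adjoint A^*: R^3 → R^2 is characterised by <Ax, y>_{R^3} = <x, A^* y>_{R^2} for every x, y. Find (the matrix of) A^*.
A^* = A^T =
[[2, 1, 2],
 [-1, -1, 1]]

For real matrices with standard dot products, the defining identity <Ax, y> = <x, A^* y> gives (Ax)^T y = x^T (A^*) y, i.e. x^T A^T y = x^T (A^*) y. Since this holds for all x, y, we must have A^* = A^T. Therefore
A^* =
[[2, 1, 2],
 [-1, -1, 1]].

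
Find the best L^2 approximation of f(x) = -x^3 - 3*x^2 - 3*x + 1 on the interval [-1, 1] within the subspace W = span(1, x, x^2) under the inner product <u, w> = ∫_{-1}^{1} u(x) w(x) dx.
g(x) = -3*x^2 - 18*x/5 + 1

The best approximation g ∈ W is the orthogonal projection of f onto W. Writing g = a_0 + a_1 x + a_2 x^2, the coefficients solve the normal equations G · a = b where
  G_{ij} = <φ_i, φ_j> and b_i = <f, φ_i>, with φ_0 = 1, φ_1 = x, φ_2 = x^2.
G =
  [2, 0, 2/3]
  [0, 2/3, 0]
  [2/3, 0, 2/5],
b = (0, -12/5, -8/15).
Solving gives a_0 = 1, a_1 = -18/5, a_2 = -3, so
  g(x) = -3*x^2 - 18*x/5 + 1.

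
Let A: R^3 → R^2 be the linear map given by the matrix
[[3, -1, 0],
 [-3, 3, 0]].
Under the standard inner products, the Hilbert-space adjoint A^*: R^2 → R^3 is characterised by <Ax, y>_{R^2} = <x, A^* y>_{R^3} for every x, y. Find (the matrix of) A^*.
A^* = A^T =
[[3, -3],
 [-1, 3],
 [0, 0]]

For real matrices with standard dot products, the defining identity <Ax, y> = <x, A^* y> gives (Ax)^T y = x^T (A^*) y, i.e. x^T A^T y = x^T (A^*) y. Since this holds for all x, y, we must have A^* = A^T. Therefore
A^* =
[[3, -3],
 [-1, 3],
 [0, 0]].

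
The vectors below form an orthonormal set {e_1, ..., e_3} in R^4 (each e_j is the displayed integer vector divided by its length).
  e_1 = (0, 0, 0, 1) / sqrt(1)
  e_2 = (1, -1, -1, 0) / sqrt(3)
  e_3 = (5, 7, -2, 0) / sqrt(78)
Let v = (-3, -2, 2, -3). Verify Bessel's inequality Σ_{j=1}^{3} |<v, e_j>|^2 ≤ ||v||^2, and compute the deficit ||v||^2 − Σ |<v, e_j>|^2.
Σ |<v, e_j>|^2 = 675/26; ||v||^2 = 26; deficit = 1/26

Write each e_j = u_j / sqrt(<u_j, u_j>) where u_j is the displayed integer vector. Then <v, e_j> = <v, u_j> / sqrt(<u_j, u_j>), so |<v, e_j>|^2 = <v, u_j>^2 / <u_j, u_j>.
Coefficients: <v, e_1> = -3/sqrt(1), <v, e_2> = -3/sqrt(3), <v, e_3> = -33/sqrt(78).
Square and sum: Σ |<v, e_j>|^2 = 675/26.
Compute ||v||^2 = v·v = 26.
Deficit = 26 − 675/26 = 1/26 ≥ 0, confirming Bessel's inequality. (The deficit equals ||v − Σ <v,e_j> e_j||^2, the squared distance from v to span{e_j}.)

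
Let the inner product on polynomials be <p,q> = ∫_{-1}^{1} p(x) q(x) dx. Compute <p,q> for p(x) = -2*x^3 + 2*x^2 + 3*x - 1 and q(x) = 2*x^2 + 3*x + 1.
<p,q> = 16/5

Expand the product: p(x)·q(x) = -4*x^5 - 2*x^4 + 10*x^3 + 9*x^2 - 1.
∫_{-1}^{1} of each monomial x^k gives [2/(k+1) if k even, 0 if k odd]. Integrating term-by-term (or equivalently evaluating the antiderivative F(x) = -2*x^6/3 - 2*x^5/5 + 5*x^4/2 + 3*x^3 - x at the endpoints):
  F(1) − F(−1) = 103/30 − (7/30) = 16/5.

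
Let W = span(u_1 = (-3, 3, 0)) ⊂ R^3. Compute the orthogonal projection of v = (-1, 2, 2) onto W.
proj_W(v) = (-3/2, 3/2, 0)

Set up U = [u_1 | ... | u_1] ∈ R^(3×1). The projector onto W = col(U) is P = U (U^T U)^(-1) U^T.
Compute U^T U =
  [18],
and U^T v = (9).
Solve U^T U · c = U^T v for the coefficients: c = (1/2). The projection is proj_W(v) = U c.
Check: (v - proj_W(v)) · u_1 = 0  (should be 0).
Result: proj_W(v) = (-3/2, 3/2, 0).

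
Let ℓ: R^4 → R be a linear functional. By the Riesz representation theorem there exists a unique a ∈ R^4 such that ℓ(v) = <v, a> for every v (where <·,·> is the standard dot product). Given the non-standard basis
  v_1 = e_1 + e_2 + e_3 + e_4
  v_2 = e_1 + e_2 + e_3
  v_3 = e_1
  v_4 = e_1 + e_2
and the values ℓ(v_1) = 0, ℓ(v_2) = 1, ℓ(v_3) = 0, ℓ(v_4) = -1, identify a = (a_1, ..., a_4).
a = (0, -1, 2, -1)

Write a = (a_1, ..., a_4) in the standard basis. For each basis vector v_i, ℓ(v_i) = <v_i, a> is a linear equation in the a_j's. Collect the n equations into a matrix system V a = ℓ, where row i of V is v_i (expressed in the standard basis). Since V is invertible (lower-triangular with 1s on the diagonal, up to permutation), solve by back-substitution:
  V =
[[1, 1, 1, 1],
 [1, 1, 1, 0],
 [1, 0, 0, 0],
 [1, 1, 0, 0]]
  V a = (0, 1, 0, -1)
Solving gives a = (0, -1, 2, -1).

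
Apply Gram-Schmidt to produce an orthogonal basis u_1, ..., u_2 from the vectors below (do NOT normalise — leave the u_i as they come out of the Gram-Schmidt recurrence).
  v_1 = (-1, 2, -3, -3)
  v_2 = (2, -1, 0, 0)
Orthogonal basis:
  u_1 = (-1, 2, -3, -3)
  u_2 = (42/23, -15/23, -12/23, -12/23)

Apply the Gram-Schmidt recurrence
  u_1 = v_1
  u_i = v_i − Σ_{j<i} ((v_i · u_j) / (u_j · u_j)) · u_j.

Step by step this gives:
  u_1 = (-1, 2, -3, -3)
  u_2 = (42/23, -15/23, -12/23, -12/23)

Orthogonality check:
  u_2 · u_1 = 0 (should be 0)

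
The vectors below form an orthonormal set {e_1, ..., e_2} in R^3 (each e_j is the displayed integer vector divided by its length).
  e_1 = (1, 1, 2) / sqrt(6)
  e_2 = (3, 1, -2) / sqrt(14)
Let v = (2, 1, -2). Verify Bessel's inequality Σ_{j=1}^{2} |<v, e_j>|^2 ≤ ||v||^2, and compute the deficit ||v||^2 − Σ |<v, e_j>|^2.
Σ |<v, e_j>|^2 = 185/21; ||v||^2 = 9; deficit = 4/21

Write each e_j = u_j / sqrt(<u_j, u_j>) where u_j is the displayed integer vector. Then <v, e_j> = <v, u_j> / sqrt(<u_j, u_j>), so |<v, e_j>|^2 = <v, u_j>^2 / <u_j, u_j>.
Coefficients: <v, e_1> = -1/sqrt(6), <v, e_2> = 11/sqrt(14).
Square and sum: Σ |<v, e_j>|^2 = 185/21.
Compute ||v||^2 = v·v = 9.
Deficit = 9 − 185/21 = 4/21 ≥ 0, confirming Bessel's inequality. (The deficit equals ||v − Σ <v,e_j> e_j||^2, the squared distance from v to span{e_j}.)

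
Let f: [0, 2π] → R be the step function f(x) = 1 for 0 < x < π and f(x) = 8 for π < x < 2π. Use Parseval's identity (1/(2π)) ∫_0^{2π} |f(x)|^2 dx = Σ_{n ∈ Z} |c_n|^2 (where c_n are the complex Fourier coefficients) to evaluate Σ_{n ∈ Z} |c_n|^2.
Σ |c_n|^2 = 65/2

Parseval equates the L^2 energy of f (normalised by 1/(2π)) with the ℓ^2 sum of its Fourier coefficients: (1/(2π)) ∫_0^{2π} |f|^2 = Σ |c_n|^2.
Compute the left side: (1/(2π)) [∫_0^π 1^2 dx + ∫_π^{2π} 8^2 dx] = (1/(2π)) · (1π + 64π) = (1 + 64)/2 = 65/2.
So Σ_{n ∈ Z} |c_n|^2 = 65/2.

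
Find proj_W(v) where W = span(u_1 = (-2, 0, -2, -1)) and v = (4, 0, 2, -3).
proj_W(v) = (2, 0, 2, 1)

Set up U = [u_1 | ... | u_1] ∈ R^(4×1). The projector onto W = col(U) is P = U (U^T U)^(-1) U^T.
Compute U^T U =
  [9],
and U^T v = (-9).
Solve U^T U · c = U^T v for the coefficients: c = (-1). The projection is proj_W(v) = U c.
Check: (v - proj_W(v)) · u_1 = 0  (should be 0).
Result: proj_W(v) = (2, 0, 2, 1).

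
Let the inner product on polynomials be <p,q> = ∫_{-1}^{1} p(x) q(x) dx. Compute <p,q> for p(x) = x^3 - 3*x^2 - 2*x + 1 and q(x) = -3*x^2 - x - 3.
<p,q> = 38/15

Expand the product: p(x)·q(x) = -3*x^5 + 8*x^4 + 6*x^3 + 8*x^2 + 5*x - 3.
∫_{-1}^{1} of each monomial x^k gives [2/(k+1) if k even, 0 if k odd]. Integrating term-by-term (or equivalently evaluating the antiderivative F(x) = -x^6/2 + 8*x^5/5 + 3*x^4/2 + 8*x^3/3 + 5*x^2/2 - 3*x at the endpoints):
  F(1) − F(−1) = 143/30 − (67/30) = 38/15.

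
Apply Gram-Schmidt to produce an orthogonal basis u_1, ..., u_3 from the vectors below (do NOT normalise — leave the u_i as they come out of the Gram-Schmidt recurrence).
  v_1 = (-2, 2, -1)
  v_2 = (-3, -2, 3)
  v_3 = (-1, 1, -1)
Orthogonal basis:
  u_1 = (-2, 2, -1)
  u_2 = (-29/9, -16/9, 26/9)
  u_3 = (-20/197, -45/197, -50/197)

Apply the Gram-Schmidt recurrence
  u_1 = v_1
  u_i = v_i − Σ_{j<i} ((v_i · u_j) / (u_j · u_j)) · u_j.

Step by step this gives:
  u_1 = (-2, 2, -1)
  u_2 = (-29/9, -16/9, 26/9)
  u_3 = (-20/197, -45/197, -50/197)

Orthogonality check:
  u_2 · u_1 = 0 (should be 0)
  u_3 · u_1 = 0 (should be 0)
  u_3 · u_2 = 0 (should be 0)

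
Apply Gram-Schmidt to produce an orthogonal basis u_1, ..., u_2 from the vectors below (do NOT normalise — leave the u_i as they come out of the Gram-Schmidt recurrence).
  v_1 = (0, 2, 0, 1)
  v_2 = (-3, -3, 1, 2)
Orthogonal basis:
  u_1 = (0, 2, 0, 1)
  u_2 = (-3, -7/5, 1, 14/5)

Apply the Gram-Schmidt recurrence
  u_1 = v_1
  u_i = v_i − Σ_{j<i} ((v_i · u_j) / (u_j · u_j)) · u_j.

Step by step this gives:
  u_1 = (0, 2, 0, 1)
  u_2 = (-3, -7/5, 1, 14/5)

Orthogonality check:
  u_2 · u_1 = 0 (should be 0)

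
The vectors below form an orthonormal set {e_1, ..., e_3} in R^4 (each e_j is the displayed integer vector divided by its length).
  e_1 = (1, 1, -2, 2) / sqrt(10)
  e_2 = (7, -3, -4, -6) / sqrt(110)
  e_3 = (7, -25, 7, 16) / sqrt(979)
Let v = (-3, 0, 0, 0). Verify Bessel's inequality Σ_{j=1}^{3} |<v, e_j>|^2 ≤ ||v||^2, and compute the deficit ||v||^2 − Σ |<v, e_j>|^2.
Σ |<v, e_j>|^2 = 477/89; ||v||^2 = 9; deficit = 324/89

Write each e_j = u_j / sqrt(<u_j, u_j>) where u_j is the displayed integer vector. Then <v, e_j> = <v, u_j> / sqrt(<u_j, u_j>), so |<v, e_j>|^2 = <v, u_j>^2 / <u_j, u_j>.
Coefficients: <v, e_1> = -3/sqrt(10), <v, e_2> = -21/sqrt(110), <v, e_3> = -21/sqrt(979).
Square and sum: Σ |<v, e_j>|^2 = 477/89.
Compute ||v||^2 = v·v = 9.
Deficit = 9 − 477/89 = 324/89 ≥ 0, confirming Bessel's inequality. (The deficit equals ||v − Σ <v,e_j> e_j||^2, the squared distance from v to span{e_j}.)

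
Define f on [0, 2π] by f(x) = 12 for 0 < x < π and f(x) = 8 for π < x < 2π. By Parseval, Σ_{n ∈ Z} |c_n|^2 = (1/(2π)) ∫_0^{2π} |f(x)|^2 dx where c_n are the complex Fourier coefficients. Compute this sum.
Σ |c_n|^2 = 104

Parseval equates the L^2 energy of f (normalised by 1/(2π)) with the ℓ^2 sum of its Fourier coefficients: (1/(2π)) ∫_0^{2π} |f|^2 = Σ |c_n|^2.
Compute the left side: (1/(2π)) [∫_0^π 12^2 dx + ∫_π^{2π} 8^2 dx] = (1/(2π)) · (144π + 64π) = (144 + 64)/2 = 104.
So Σ_{n ∈ Z} |c_n|^2 = 104.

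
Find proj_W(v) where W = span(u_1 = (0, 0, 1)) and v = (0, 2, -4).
proj_W(v) = (0, 0, -4)

Set up U = [u_1 | ... | u_1] ∈ R^(3×1). The projector onto W = col(U) is P = U (U^T U)^(-1) U^T.
Compute U^T U =
  [1],
and U^T v = (-4).
Solve U^T U · c = U^T v for the coefficients: c = (-4). The projection is proj_W(v) = U c.
Check: (v - proj_W(v)) · u_1 = 0  (should be 0).
Result: proj_W(v) = (0, 0, -4).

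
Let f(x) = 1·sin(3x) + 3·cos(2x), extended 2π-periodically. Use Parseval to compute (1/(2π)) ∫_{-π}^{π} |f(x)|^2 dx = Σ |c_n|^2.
Σ |c_n|^2 = 5

Expand |f|^2 and use orthogonality of {sin(nx), cos(mx)} on [-π, π]:
  ∫_{-π}^{π} sin(nx)^2 dx = π, ∫ cos(mx)^2 dx = π, and cross terms integrate to 0.
So ∫_{-π}^{π} f(x)^2 dx = 1^2 · π + 3^2 · π = (1 + 9)π.
Divide by 2π: (1 + 9)/2 = 5.
By Parseval, this equals Σ |c_n|^2.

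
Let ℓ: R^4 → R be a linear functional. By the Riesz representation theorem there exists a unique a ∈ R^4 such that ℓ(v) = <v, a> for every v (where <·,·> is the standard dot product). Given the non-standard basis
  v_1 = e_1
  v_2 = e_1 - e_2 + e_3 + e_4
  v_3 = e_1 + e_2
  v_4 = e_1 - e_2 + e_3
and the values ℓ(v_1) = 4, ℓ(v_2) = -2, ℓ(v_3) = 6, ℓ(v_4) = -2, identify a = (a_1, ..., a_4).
a = (4, 2, -4, 0)

Write a = (a_1, ..., a_4) in the standard basis. For each basis vector v_i, ℓ(v_i) = <v_i, a> is a linear equation in the a_j's. Collect the n equations into a matrix system V a = ℓ, where row i of V is v_i (expressed in the standard basis). Since V is invertible (lower-triangular with 1s on the diagonal, up to permutation), solve by back-substitution:
  V =
[[1, 0, 0, 0],
 [1, -1, 1, 1],
 [1, 1, 0, 0],
 [1, -1, 1, 0]]
  V a = (4, -2, 6, -2)
Solving gives a = (4, 2, -4, 0).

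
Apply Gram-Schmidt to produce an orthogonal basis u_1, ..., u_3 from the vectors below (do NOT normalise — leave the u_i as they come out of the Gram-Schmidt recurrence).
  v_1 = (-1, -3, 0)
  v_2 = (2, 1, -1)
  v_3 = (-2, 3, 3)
Orthogonal basis:
  u_1 = (-1, -3, 0)
  u_2 = (3/2, -1/2, -1)
  u_3 = (18/35, -6/35, 6/7)

Apply the Gram-Schmidt recurrence
  u_1 = v_1
  u_i = v_i − Σ_{j<i} ((v_i · u_j) / (u_j · u_j)) · u_j.

Step by step this gives:
  u_1 = (-1, -3, 0)
  u_2 = (3/2, -1/2, -1)
  u_3 = (18/35, -6/35, 6/7)

Orthogonality check:
  u_2 · u_1 = 0 (should be 0)
  u_3 · u_1 = 0 (should be 0)
  u_3 · u_2 = 0 (should be 0)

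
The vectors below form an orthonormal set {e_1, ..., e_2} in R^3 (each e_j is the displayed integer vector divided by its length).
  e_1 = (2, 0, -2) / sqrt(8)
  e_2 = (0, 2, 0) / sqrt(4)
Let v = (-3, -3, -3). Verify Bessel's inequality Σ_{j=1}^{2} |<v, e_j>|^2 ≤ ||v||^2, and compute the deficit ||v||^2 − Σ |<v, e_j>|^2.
Σ |<v, e_j>|^2 = 9; ||v||^2 = 27; deficit = 18

Write each e_j = u_j / sqrt(<u_j, u_j>) where u_j is the displayed integer vector. Then <v, e_j> = <v, u_j> / sqrt(<u_j, u_j>), so |<v, e_j>|^2 = <v, u_j>^2 / <u_j, u_j>.
Coefficients: <v, e_1> = 0/sqrt(8), <v, e_2> = -6/sqrt(4).
Square and sum: Σ |<v, e_j>|^2 = 9.
Compute ||v||^2 = v·v = 27.
Deficit = 27 − 9 = 18 ≥ 0, confirming Bessel's inequality. (The deficit equals ||v − Σ <v,e_j> e_j||^2, the squared distance from v to span{e_j}.)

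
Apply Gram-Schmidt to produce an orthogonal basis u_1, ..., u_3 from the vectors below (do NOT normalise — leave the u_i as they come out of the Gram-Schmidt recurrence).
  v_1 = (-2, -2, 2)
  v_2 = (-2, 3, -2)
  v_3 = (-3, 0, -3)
Orthogonal basis:
  u_1 = (-2, -2, 2)
  u_2 = (-3, 2, -1)
  u_3 = (-3/7, -12/7, -15/7)

Apply the Gram-Schmidt recurrence
  u_1 = v_1
  u_i = v_i − Σ_{j<i} ((v_i · u_j) / (u_j · u_j)) · u_j.

Step by step this gives:
  u_1 = (-2, -2, 2)
  u_2 = (-3, 2, -1)
  u_3 = (-3/7, -12/7, -15/7)

Orthogonality check:
  u_2 · u_1 = 0 (should be 0)
  u_3 · u_1 = 0 (should be 0)
  u_3 · u_2 = 0 (should be 0)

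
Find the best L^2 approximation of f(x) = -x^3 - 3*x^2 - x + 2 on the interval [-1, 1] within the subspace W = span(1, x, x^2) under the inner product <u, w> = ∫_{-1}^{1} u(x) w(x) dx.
g(x) = -3*x^2 - 8*x/5 + 2

The best approximation g ∈ W is the orthogonal projection of f onto W. Writing g = a_0 + a_1 x + a_2 x^2, the coefficients solve the normal equations G · a = b where
  G_{ij} = <φ_i, φ_j> and b_i = <f, φ_i>, with φ_0 = 1, φ_1 = x, φ_2 = x^2.
G =
  [2, 0, 2/3]
  [0, 2/3, 0]
  [2/3, 0, 2/5],
b = (2, -16/15, 2/15).
Solving gives a_0 = 2, a_1 = -8/5, a_2 = -3, so
  g(x) = -3*x^2 - 8*x/5 + 2.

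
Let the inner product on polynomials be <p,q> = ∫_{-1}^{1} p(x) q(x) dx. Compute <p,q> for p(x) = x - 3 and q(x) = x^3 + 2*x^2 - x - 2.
<p,q> = 116/15

Expand the product: p(x)·q(x) = x^4 - x^3 - 7*x^2 + x + 6.
∫_{-1}^{1} of each monomial x^k gives [2/(k+1) if k even, 0 if k odd]. Integrating term-by-term (or equivalently evaluating the antiderivative F(x) = x^5/5 - x^4/4 - 7*x^3/3 + x^2/2 + 6*x at the endpoints):
  F(1) − F(−1) = 247/60 − (-217/60) = 116/15.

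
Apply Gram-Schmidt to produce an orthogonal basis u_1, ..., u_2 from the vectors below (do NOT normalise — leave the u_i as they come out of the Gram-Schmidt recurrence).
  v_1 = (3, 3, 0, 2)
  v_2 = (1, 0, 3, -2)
Orthogonal basis:
  u_1 = (3, 3, 0, 2)
  u_2 = (25/22, 3/22, 3, -21/11)

Apply the Gram-Schmidt recurrence
  u_1 = v_1
  u_i = v_i − Σ_{j<i} ((v_i · u_j) / (u_j · u_j)) · u_j.

Step by step this gives:
  u_1 = (3, 3, 0, 2)
  u_2 = (25/22, 3/22, 3, -21/11)

Orthogonality check:
  u_2 · u_1 = 0 (should be 0)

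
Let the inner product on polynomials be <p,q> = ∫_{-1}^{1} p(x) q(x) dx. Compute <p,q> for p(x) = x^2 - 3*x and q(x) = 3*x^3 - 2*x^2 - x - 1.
<p,q> = -46/15

Expand the product: p(x)·q(x) = 3*x^5 - 11*x^4 + 5*x^3 + 2*x^2 + 3*x.
∫_{-1}^{1} of each monomial x^k gives [2/(k+1) if k even, 0 if k odd]. Integrating term-by-term (or equivalently evaluating the antiderivative F(x) = x^6/2 - 11*x^5/5 + 5*x^4/4 + 2*x^3/3 + 3*x^2/2 at the endpoints):
  F(1) − F(−1) = 103/60 − (287/60) = -46/15.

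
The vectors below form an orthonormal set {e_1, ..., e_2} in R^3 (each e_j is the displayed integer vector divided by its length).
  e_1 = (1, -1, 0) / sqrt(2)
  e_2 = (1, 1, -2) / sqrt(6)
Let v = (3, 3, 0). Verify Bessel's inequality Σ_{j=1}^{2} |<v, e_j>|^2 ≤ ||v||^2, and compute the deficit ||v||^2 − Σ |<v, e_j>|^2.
Σ |<v, e_j>|^2 = 6; ||v||^2 = 18; deficit = 12

Write each e_j = u_j / sqrt(<u_j, u_j>) where u_j is the displayed integer vector. Then <v, e_j> = <v, u_j> / sqrt(<u_j, u_j>), so |<v, e_j>|^2 = <v, u_j>^2 / <u_j, u_j>.
Coefficients: <v, e_1> = 0/sqrt(2), <v, e_2> = 6/sqrt(6).
Square and sum: Σ |<v, e_j>|^2 = 6.
Compute ||v||^2 = v·v = 18.
Deficit = 18 − 6 = 12 ≥ 0, confirming Bessel's inequality. (The deficit equals ||v − Σ <v,e_j> e_j||^2, the squared distance from v to span{e_j}.)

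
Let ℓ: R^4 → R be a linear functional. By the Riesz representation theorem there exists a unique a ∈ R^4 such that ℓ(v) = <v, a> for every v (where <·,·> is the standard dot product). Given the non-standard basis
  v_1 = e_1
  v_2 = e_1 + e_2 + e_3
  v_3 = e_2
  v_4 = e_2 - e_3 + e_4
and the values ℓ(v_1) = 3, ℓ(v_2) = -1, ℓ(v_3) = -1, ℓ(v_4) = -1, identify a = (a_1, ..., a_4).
a = (3, -1, -3, -3)

Write a = (a_1, ..., a_4) in the standard basis. For each basis vector v_i, ℓ(v_i) = <v_i, a> is a linear equation in the a_j's. Collect the n equations into a matrix system V a = ℓ, where row i of V is v_i (expressed in the standard basis). Since V is invertible (lower-triangular with 1s on the diagonal, up to permutation), solve by back-substitution:
  V =
[[1, 0, 0, 0],
 [1, 1, 1, 0],
 [0, 1, 0, 0],
 [0, 1, -1, 1]]
  V a = (3, -1, -1, -1)
Solving gives a = (3, -1, -3, -3).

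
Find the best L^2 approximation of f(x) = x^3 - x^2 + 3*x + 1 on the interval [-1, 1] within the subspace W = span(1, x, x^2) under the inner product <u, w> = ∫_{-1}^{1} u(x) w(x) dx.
g(x) = -x^2 + 18*x/5 + 1

The best approximation g ∈ W is the orthogonal projection of f onto W. Writing g = a_0 + a_1 x + a_2 x^2, the coefficients solve the normal equations G · a = b where
  G_{ij} = <φ_i, φ_j> and b_i = <f, φ_i>, with φ_0 = 1, φ_1 = x, φ_2 = x^2.
G =
  [2, 0, 2/3]
  [0, 2/3, 0]
  [2/3, 0, 2/5],
b = (4/3, 12/5, 4/15).
Solving gives a_0 = 1, a_1 = 18/5, a_2 = -1, so
  g(x) = -x^2 + 18*x/5 + 1.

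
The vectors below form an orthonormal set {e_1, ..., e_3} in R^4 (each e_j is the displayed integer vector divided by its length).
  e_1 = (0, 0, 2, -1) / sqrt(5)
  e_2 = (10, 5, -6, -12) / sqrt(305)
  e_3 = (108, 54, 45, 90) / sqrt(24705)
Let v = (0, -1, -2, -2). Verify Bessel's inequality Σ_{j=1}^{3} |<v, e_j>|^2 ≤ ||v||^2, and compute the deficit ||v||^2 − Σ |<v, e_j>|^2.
Σ |<v, e_j>|^2 = 41/5; ||v||^2 = 9; deficit = 4/5

Write each e_j = u_j / sqrt(<u_j, u_j>) where u_j is the displayed integer vector. Then <v, e_j> = <v, u_j> / sqrt(<u_j, u_j>), so |<v, e_j>|^2 = <v, u_j>^2 / <u_j, u_j>.
Coefficients: <v, e_1> = -2/sqrt(5), <v, e_2> = 31/sqrt(305), <v, e_3> = -324/sqrt(24705).
Square and sum: Σ |<v, e_j>|^2 = 41/5.
Compute ||v||^2 = v·v = 9.
Deficit = 9 − 41/5 = 4/5 ≥ 0, confirming Bessel's inequality. (The deficit equals ||v − Σ <v,e_j> e_j||^2, the squared distance from v to span{e_j}.)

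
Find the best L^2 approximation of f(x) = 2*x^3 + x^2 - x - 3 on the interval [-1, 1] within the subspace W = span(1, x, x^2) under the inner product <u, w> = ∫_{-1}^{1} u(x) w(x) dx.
g(x) = x^2 + x/5 - 3

The best approximation g ∈ W is the orthogonal projection of f onto W. Writing g = a_0 + a_1 x + a_2 x^2, the coefficients solve the normal equations G · a = b where
  G_{ij} = <φ_i, φ_j> and b_i = <f, φ_i>, with φ_0 = 1, φ_1 = x, φ_2 = x^2.
G =
  [2, 0, 2/3]
  [0, 2/3, 0]
  [2/3, 0, 2/5],
b = (-16/3, 2/15, -8/5).
Solving gives a_0 = -3, a_1 = 1/5, a_2 = 1, so
  g(x) = x^2 + x/5 - 3.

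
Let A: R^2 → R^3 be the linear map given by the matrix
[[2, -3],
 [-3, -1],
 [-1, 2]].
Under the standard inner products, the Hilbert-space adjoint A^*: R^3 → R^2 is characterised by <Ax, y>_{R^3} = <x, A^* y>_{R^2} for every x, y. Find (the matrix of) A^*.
A^* = A^T =
[[2, -3, -1],
 [-3, -1, 2]]

For real matrices with standard dot products, the defining identity <Ax, y> = <x, A^* y> gives (Ax)^T y = x^T (A^*) y, i.e. x^T A^T y = x^T (A^*) y. Since this holds for all x, y, we must have A^* = A^T. Therefore
A^* =
[[2, -3, -1],
 [-3, -1, 2]].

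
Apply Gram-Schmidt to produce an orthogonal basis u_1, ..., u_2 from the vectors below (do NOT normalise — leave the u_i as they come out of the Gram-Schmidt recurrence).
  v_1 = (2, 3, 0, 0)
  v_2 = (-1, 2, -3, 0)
Orthogonal basis:
  u_1 = (2, 3, 0, 0)
  u_2 = (-21/13, 14/13, -3, 0)

Apply the Gram-Schmidt recurrence
  u_1 = v_1
  u_i = v_i − Σ_{j<i} ((v_i · u_j) / (u_j · u_j)) · u_j.

Step by step this gives:
  u_1 = (2, 3, 0, 0)
  u_2 = (-21/13, 14/13, -3, 0)

Orthogonality check:
  u_2 · u_1 = 0 (should be 0)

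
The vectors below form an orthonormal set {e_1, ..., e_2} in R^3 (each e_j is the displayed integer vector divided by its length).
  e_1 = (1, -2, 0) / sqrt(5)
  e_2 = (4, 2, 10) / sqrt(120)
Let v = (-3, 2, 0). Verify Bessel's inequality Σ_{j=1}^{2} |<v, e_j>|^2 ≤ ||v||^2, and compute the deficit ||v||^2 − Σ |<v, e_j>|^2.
Σ |<v, e_j>|^2 = 31/3; ||v||^2 = 13; deficit = 8/3

Write each e_j = u_j / sqrt(<u_j, u_j>) where u_j is the displayed integer vector. Then <v, e_j> = <v, u_j> / sqrt(<u_j, u_j>), so |<v, e_j>|^2 = <v, u_j>^2 / <u_j, u_j>.
Coefficients: <v, e_1> = -7/sqrt(5), <v, e_2> = -8/sqrt(120).
Square and sum: Σ |<v, e_j>|^2 = 31/3.
Compute ||v||^2 = v·v = 13.
Deficit = 13 − 31/3 = 8/3 ≥ 0, confirming Bessel's inequality. (The deficit equals ||v − Σ <v,e_j> e_j||^2, the squared distance from v to span{e_j}.)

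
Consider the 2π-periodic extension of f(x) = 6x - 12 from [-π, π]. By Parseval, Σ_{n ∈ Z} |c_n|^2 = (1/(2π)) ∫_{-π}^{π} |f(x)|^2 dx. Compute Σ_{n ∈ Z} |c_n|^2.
Σ |c_n|^2 = 12π^2 + 144

Expand and integrate term by term over [-π, π]:
  ∫ (6x)^2 dx = 36·(2π^3/3); ∫ 2·6·(-12)·x dx = 0 (odd integrand); ∫ (-12)^2 dx = 144·2π.
So (1/(2π)) ∫_{-π}^{π} (6x - 12)^2 dx = 36π^2/3 + 144 = 12π^2 + 144.
Parseval ⇒ Σ |c_n|^2 = 12π^2 + 144.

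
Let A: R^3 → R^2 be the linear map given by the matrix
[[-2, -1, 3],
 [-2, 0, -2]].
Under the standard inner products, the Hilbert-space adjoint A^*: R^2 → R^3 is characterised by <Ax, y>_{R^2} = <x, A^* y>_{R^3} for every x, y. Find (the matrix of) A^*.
A^* = A^T =
[[-2, -2],
 [-1, 0],
 [3, -2]]

For real matrices with standard dot products, the defining identity <Ax, y> = <x, A^* y> gives (Ax)^T y = x^T (A^*) y, i.e. x^T A^T y = x^T (A^*) y. Since this holds for all x, y, we must have A^* = A^T. Therefore
A^* =
[[-2, -2],
 [-1, 0],
 [3, -2]].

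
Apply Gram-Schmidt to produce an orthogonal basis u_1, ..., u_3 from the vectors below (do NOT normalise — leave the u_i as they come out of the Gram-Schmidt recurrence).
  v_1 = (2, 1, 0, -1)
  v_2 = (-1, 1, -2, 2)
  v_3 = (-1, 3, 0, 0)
Orthogonal basis:
  u_1 = (2, 1, 0, -1)
  u_2 = (0, 3/2, -2, 3/2)
  u_3 = (-4/3, 104/51, 18/17, -32/51)

Apply the Gram-Schmidt recurrence
  u_1 = v_1
  u_i = v_i − Σ_{j<i} ((v_i · u_j) / (u_j · u_j)) · u_j.

Step by step this gives:
  u_1 = (2, 1, 0, -1)
  u_2 = (0, 3/2, -2, 3/2)
  u_3 = (-4/3, 104/51, 18/17, -32/51)

Orthogonality check:
  u_2 · u_1 = 0 (should be 0)
  u_3 · u_1 = 0 (should be 0)
  u_3 · u_2 = 0 (should be 0)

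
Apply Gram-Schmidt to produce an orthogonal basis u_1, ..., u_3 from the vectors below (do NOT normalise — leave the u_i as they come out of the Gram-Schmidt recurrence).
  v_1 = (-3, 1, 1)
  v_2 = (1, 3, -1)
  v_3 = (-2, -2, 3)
Orthogonal basis:
  u_1 = (-3, 1, 1)
  u_2 = (8/11, 34/11, -10/11)
  u_3 = (3/5, 3/10, 3/2)

Apply the Gram-Schmidt recurrence
  u_1 = v_1
  u_i = v_i − Σ_{j<i} ((v_i · u_j) / (u_j · u_j)) · u_j.

Step by step this gives:
  u_1 = (-3, 1, 1)
  u_2 = (8/11, 34/11, -10/11)
  u_3 = (3/5, 3/10, 3/2)

Orthogonality check:
  u_2 · u_1 = 0 (should be 0)
  u_3 · u_1 = 0 (should be 0)
  u_3 · u_2 = 0 (should be 0)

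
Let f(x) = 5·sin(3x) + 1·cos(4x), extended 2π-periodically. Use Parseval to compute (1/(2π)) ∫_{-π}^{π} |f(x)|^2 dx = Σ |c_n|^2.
Σ |c_n|^2 = 13

Expand |f|^2 and use orthogonality of {sin(nx), cos(mx)} on [-π, π]:
  ∫_{-π}^{π} sin(nx)^2 dx = π, ∫ cos(mx)^2 dx = π, and cross terms integrate to 0.
So ∫_{-π}^{π} f(x)^2 dx = 5^2 · π + 1^2 · π = (25 + 1)π.
Divide by 2π: (25 + 1)/2 = 13.
By Parseval, this equals Σ |c_n|^2.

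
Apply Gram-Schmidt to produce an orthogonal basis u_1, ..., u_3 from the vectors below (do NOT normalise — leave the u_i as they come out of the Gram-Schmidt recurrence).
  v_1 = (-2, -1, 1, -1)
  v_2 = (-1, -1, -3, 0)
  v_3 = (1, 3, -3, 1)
Orthogonal basis:
  u_1 = (-2, -1, 1, -1)
  u_2 = (-1, -1, -3, 0)
  u_3 = (-86/77, 167/77, -27/77, -2/7)

Apply the Gram-Schmidt recurrence
  u_1 = v_1
  u_i = v_i − Σ_{j<i} ((v_i · u_j) / (u_j · u_j)) · u_j.

Step by step this gives:
  u_1 = (-2, -1, 1, -1)
  u_2 = (-1, -1, -3, 0)
  u_3 = (-86/77, 167/77, -27/77, -2/7)

Orthogonality check:
  u_2 · u_1 = 0 (should be 0)
  u_3 · u_1 = 0 (should be 0)
  u_3 · u_2 = 0 (should be 0)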